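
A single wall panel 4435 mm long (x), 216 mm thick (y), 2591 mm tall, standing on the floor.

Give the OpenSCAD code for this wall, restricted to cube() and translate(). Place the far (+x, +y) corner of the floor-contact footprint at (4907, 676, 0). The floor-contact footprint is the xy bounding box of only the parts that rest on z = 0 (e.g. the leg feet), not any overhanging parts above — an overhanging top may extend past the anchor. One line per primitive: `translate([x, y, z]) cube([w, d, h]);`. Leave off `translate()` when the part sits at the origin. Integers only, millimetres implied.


translate([472, 460, 0]) cube([4435, 216, 2591]);


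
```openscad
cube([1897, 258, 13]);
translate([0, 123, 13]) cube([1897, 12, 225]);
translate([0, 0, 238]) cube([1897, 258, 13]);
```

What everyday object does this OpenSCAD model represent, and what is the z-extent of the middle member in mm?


An I-beam. The web height is 225 mm.

Two wide flanges with a thin centred web — an I-beam. Overall 251 mm minus two 13 mm flanges gives a web of 251 − 2·13 = 225 mm.


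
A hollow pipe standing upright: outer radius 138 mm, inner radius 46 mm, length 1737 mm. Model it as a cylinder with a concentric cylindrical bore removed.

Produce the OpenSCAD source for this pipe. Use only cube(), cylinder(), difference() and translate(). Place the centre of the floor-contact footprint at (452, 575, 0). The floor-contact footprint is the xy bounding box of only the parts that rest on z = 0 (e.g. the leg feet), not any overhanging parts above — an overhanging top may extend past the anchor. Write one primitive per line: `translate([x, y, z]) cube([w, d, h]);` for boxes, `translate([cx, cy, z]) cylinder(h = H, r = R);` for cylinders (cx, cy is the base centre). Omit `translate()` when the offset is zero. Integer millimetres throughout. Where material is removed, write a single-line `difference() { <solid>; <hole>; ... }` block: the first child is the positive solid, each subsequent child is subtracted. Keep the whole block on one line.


difference() { translate([452, 575, 0]) cylinder(h = 1737, r = 138); translate([452, 575, 0]) cylinder(h = 1737, r = 46); }


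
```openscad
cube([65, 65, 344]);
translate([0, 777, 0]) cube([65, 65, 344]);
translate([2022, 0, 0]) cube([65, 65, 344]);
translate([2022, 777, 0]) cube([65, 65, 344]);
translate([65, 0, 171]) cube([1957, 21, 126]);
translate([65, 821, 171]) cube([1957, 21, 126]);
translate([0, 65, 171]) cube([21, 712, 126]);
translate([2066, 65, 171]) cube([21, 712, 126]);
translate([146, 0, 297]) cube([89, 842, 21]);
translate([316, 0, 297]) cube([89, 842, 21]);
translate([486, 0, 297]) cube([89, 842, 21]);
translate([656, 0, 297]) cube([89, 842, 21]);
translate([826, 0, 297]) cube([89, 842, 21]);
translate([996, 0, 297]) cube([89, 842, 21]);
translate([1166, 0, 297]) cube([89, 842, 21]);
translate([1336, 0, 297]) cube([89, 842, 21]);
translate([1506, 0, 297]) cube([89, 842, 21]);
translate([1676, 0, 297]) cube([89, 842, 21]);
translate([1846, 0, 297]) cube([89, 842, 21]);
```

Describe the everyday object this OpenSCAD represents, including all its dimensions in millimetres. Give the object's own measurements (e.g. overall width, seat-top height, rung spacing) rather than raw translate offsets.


A bed frame 2087 mm long (x) by 842 mm wide (y). Four 65×65 mm corner posts, 344 mm tall, at the corners of the footprint. Four rails of 21 mm thickness and 126 mm height run between adjacent posts with their undersides at z = 171 mm, their outer faces flush with the outside of the frame (the two x-running rails run between the posts' inner faces; the two y-running rails run between the posts' inner faces). 11 slats, each 89 mm wide (x) and 21 mm thick, lie across the top of the two x-running rails, running the full 842 mm width of the frame in y; along x they sit between the end posts with a 81 mm gap after the −x posts and between neighbouring slats, leaving 87 mm before the +x posts.


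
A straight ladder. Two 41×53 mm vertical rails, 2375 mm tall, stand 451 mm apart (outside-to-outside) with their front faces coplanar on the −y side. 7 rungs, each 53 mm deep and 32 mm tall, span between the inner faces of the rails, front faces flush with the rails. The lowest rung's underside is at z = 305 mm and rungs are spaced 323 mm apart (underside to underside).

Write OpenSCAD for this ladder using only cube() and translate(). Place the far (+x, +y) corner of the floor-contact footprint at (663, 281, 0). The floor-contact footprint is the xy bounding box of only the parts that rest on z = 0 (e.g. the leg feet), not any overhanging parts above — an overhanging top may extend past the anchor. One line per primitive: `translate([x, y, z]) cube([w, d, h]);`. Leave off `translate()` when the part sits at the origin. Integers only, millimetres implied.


translate([212, 228, 0]) cube([41, 53, 2375]);
translate([622, 228, 0]) cube([41, 53, 2375]);
translate([253, 228, 305]) cube([369, 53, 32]);
translate([253, 228, 628]) cube([369, 53, 32]);
translate([253, 228, 951]) cube([369, 53, 32]);
translate([253, 228, 1274]) cube([369, 53, 32]);
translate([253, 228, 1597]) cube([369, 53, 32]);
translate([253, 228, 1920]) cube([369, 53, 32]);
translate([253, 228, 2243]) cube([369, 53, 32]);


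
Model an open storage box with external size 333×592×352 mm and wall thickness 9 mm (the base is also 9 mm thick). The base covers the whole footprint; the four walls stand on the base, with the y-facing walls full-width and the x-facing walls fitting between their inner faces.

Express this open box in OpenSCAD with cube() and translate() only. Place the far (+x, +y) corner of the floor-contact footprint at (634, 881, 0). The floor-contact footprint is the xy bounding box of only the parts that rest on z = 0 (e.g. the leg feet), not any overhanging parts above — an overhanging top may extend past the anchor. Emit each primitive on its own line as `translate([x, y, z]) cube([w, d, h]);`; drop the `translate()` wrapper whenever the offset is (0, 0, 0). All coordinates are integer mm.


translate([301, 289, 0]) cube([333, 592, 9]);
translate([301, 289, 9]) cube([333, 9, 343]);
translate([301, 872, 9]) cube([333, 9, 343]);
translate([301, 298, 9]) cube([9, 574, 343]);
translate([625, 298, 9]) cube([9, 574, 343]);


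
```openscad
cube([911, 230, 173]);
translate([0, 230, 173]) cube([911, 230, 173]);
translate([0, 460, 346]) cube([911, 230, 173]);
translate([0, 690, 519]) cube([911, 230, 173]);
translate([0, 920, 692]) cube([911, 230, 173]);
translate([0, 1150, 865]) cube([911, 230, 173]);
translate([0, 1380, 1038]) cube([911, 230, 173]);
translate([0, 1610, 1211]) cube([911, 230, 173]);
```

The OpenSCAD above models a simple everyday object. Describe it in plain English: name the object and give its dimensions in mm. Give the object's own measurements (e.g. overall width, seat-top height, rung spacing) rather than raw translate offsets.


A straight staircase of 8 solid steps. Each step is 911 mm wide (x), 230 mm deep (y, the going) and 173 mm tall (the rise). The first step rests on the floor; each subsequent step sits one going further in +y and one rise higher in +z, directly behind and above the previous step with no overlap.


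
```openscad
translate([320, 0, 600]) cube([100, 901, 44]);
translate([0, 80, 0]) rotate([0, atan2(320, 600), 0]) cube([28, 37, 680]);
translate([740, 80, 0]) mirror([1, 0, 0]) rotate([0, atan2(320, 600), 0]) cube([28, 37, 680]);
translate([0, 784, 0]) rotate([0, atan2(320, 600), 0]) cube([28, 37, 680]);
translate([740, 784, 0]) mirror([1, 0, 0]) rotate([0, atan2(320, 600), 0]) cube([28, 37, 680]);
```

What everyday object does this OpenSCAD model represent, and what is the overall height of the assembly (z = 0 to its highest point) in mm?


A sawhorse. The overall height is 644 mm.

A beam across two mirrored pairs of raked legs — a sawhorse. The beam's underside is at z = 600 (matching the legs' vertical rise in atan2(320, 600)) and the beam is 44 mm tall, so its top is at 600 + 44 = 644 mm. The raked legs top out at the beam's underside, so that is the highest point.


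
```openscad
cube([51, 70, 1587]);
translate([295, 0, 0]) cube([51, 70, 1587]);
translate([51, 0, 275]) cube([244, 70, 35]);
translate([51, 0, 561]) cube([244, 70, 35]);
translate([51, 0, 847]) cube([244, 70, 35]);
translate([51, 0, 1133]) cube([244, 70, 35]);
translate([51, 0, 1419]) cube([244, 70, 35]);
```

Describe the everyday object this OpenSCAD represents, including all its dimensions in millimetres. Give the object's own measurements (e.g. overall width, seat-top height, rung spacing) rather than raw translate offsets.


A straight ladder. Two 51×70 mm vertical rails, 1587 mm tall, stand 346 mm apart (outside-to-outside) with their front faces coplanar on the −y side. 5 rungs, each 70 mm deep and 35 mm tall, span between the inner faces of the rails, front faces flush with the rails. The lowest rung's underside is at z = 275 mm and rungs are spaced 286 mm apart (underside to underside).


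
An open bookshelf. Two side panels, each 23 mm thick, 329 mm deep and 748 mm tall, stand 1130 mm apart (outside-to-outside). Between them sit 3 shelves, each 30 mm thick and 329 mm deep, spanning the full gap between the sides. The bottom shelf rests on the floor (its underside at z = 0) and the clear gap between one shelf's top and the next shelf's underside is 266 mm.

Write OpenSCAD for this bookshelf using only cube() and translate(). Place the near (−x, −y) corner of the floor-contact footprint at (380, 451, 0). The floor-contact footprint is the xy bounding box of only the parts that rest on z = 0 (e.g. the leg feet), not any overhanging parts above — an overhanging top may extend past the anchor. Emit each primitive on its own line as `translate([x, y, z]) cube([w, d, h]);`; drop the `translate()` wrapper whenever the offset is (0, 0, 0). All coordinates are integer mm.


translate([380, 451, 0]) cube([23, 329, 748]);
translate([1487, 451, 0]) cube([23, 329, 748]);
translate([403, 451, 0]) cube([1084, 329, 30]);
translate([403, 451, 296]) cube([1084, 329, 30]);
translate([403, 451, 592]) cube([1084, 329, 30]);


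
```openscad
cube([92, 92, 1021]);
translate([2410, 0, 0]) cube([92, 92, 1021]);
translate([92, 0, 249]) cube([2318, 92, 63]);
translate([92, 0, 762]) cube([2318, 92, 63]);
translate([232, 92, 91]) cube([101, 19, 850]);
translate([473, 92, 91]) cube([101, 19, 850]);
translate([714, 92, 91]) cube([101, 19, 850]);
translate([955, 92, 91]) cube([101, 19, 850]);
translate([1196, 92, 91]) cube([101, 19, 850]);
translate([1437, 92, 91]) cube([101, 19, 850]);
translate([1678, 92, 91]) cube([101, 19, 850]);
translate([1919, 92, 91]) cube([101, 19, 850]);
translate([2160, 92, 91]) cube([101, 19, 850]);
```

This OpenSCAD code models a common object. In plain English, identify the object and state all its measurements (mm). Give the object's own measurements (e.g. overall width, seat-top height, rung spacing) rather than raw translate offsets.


A fence section. Two 92×92 mm posts, 1021 mm tall, stand on the floor with a clear span of 2318 mm between their inner faces. Two horizontal rails of 92×63 mm section span the gap between the posts with their undersides at z = 249 mm and z = 762 mm, flush with the posts' −y face. 9 pickets, each 101 mm wide, 19 mm thick and 850 mm tall, are fixed to the +y face of the rails with their bottoms at z = 91 mm, spaced across the span with a 140 mm gap after the −x post and between neighbouring pickets, with 149 mm left before the +x post.


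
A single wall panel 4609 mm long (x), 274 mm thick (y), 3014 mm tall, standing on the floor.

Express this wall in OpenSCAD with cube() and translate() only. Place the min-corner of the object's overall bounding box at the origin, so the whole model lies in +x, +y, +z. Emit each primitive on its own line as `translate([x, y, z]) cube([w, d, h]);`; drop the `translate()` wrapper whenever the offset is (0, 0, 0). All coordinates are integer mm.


cube([4609, 274, 3014]);


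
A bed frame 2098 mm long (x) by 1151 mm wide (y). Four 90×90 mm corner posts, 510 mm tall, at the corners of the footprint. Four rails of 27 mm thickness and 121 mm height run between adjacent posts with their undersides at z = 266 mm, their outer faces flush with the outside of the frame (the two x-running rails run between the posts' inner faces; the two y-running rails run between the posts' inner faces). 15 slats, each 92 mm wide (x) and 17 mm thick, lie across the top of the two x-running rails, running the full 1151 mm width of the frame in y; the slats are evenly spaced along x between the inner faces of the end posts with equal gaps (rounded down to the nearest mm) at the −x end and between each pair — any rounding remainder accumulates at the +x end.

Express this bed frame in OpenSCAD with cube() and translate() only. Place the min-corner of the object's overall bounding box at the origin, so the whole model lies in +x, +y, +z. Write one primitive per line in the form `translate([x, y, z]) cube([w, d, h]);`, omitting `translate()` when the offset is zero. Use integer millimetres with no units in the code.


// slat z = rail_z + rail_h = 266 + 121 = 387
// slat gap = ⌊(1918 − 15·92) / 16⌋ = 33
cube([90, 90, 510]);
translate([0, 1061, 0]) cube([90, 90, 510]);
translate([2008, 0, 0]) cube([90, 90, 510]);
translate([2008, 1061, 0]) cube([90, 90, 510]);
translate([90, 0, 266]) cube([1918, 27, 121]);
translate([90, 1124, 266]) cube([1918, 27, 121]);
translate([0, 90, 266]) cube([27, 971, 121]);
translate([2071, 90, 266]) cube([27, 971, 121]);
translate([123, 0, 387]) cube([92, 1151, 17]);
translate([248, 0, 387]) cube([92, 1151, 17]);
translate([373, 0, 387]) cube([92, 1151, 17]);
translate([498, 0, 387]) cube([92, 1151, 17]);
translate([623, 0, 387]) cube([92, 1151, 17]);
translate([748, 0, 387]) cube([92, 1151, 17]);
translate([873, 0, 387]) cube([92, 1151, 17]);
translate([998, 0, 387]) cube([92, 1151, 17]);
translate([1123, 0, 387]) cube([92, 1151, 17]);
translate([1248, 0, 387]) cube([92, 1151, 17]);
translate([1373, 0, 387]) cube([92, 1151, 17]);
translate([1498, 0, 387]) cube([92, 1151, 17]);
translate([1623, 0, 387]) cube([92, 1151, 17]);
translate([1748, 0, 387]) cube([92, 1151, 17]);
translate([1873, 0, 387]) cube([92, 1151, 17]);


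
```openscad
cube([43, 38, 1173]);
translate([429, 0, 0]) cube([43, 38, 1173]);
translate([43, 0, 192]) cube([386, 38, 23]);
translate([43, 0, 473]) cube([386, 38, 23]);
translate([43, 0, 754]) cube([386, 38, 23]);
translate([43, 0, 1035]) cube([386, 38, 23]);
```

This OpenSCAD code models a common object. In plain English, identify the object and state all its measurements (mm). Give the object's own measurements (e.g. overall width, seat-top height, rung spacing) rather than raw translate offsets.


A straight ladder. Two 43×38 mm vertical rails, 1173 mm tall, stand 472 mm apart (outside-to-outside) with their front faces coplanar on the −y side. 4 rungs, each 38 mm deep and 23 mm tall, span between the inner faces of the rails, front faces flush with the rails. The lowest rung's underside is at z = 192 mm and rungs are spaced 281 mm apart (underside to underside).


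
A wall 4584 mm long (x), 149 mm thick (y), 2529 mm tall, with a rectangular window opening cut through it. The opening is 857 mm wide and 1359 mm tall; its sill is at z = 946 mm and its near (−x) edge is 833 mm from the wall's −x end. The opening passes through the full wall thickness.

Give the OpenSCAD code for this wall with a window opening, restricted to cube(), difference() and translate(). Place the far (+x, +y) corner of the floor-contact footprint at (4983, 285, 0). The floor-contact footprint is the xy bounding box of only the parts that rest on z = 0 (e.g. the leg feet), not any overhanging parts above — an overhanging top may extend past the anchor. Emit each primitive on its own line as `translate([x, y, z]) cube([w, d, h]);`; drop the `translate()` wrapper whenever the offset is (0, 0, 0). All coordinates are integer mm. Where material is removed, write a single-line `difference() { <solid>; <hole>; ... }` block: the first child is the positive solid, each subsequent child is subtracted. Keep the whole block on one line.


difference() { translate([399, 136, 0]) cube([4584, 149, 2529]); translate([1232, 136, 946]) cube([857, 149, 1359]); }


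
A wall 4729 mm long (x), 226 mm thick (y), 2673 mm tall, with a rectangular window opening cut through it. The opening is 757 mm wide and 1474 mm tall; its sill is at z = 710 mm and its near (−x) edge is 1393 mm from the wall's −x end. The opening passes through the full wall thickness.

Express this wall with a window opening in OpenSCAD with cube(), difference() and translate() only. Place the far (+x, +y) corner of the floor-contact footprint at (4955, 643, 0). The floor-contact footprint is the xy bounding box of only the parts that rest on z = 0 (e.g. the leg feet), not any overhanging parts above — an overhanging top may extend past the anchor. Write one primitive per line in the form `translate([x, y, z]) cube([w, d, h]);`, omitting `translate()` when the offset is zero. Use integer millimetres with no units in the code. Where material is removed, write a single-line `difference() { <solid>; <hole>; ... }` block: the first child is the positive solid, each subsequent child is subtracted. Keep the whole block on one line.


difference() { translate([226, 417, 0]) cube([4729, 226, 2673]); translate([1619, 417, 710]) cube([757, 226, 1474]); }


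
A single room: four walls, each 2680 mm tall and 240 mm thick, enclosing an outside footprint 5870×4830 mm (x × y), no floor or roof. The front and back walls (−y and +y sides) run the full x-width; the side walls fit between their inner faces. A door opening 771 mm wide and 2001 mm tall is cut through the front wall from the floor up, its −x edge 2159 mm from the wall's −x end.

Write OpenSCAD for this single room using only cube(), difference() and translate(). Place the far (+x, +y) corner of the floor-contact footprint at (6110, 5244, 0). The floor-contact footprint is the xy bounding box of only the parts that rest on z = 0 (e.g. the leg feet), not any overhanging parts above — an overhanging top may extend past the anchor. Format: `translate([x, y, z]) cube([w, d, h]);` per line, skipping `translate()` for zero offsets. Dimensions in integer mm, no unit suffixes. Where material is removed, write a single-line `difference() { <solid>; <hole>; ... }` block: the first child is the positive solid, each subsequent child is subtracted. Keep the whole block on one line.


difference() { translate([240, 414, 0]) cube([5870, 240, 2680]); translate([2399, 414, 0]) cube([771, 240, 2001]); }
translate([240, 5004, 0]) cube([5870, 240, 2680]);
translate([240, 654, 0]) cube([240, 4350, 2680]);
translate([5870, 654, 0]) cube([240, 4350, 2680]);


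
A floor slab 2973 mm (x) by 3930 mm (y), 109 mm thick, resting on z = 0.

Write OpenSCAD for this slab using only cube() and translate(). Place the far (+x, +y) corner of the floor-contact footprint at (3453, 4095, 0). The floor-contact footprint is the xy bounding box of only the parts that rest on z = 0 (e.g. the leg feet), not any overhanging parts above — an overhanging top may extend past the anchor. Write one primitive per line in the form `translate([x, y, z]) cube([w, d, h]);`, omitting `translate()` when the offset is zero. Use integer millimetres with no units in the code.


translate([480, 165, 0]) cube([2973, 3930, 109]);


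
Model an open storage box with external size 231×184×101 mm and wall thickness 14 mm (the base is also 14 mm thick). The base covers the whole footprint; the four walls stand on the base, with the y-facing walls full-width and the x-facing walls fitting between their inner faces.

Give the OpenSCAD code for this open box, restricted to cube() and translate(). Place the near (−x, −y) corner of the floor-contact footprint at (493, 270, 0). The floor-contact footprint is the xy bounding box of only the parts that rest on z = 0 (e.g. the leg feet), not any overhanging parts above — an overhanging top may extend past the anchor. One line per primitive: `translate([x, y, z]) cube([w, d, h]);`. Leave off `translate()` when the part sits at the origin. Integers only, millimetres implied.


translate([493, 270, 0]) cube([231, 184, 14]);
translate([493, 270, 14]) cube([231, 14, 87]);
translate([493, 440, 14]) cube([231, 14, 87]);
translate([493, 284, 14]) cube([14, 156, 87]);
translate([710, 284, 14]) cube([14, 156, 87]);


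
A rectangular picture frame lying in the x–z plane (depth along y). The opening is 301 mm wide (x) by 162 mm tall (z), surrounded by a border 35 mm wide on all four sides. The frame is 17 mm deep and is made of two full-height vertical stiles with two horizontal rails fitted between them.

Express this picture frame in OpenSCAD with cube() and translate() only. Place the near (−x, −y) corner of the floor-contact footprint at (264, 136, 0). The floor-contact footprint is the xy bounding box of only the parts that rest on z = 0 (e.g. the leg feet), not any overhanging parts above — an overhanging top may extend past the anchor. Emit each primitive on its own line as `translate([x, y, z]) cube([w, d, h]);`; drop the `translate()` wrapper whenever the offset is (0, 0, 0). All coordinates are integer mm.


translate([264, 136, 0]) cube([35, 17, 232]);
translate([600, 136, 0]) cube([35, 17, 232]);
translate([299, 136, 0]) cube([301, 17, 35]);
translate([299, 136, 197]) cube([301, 17, 35]);


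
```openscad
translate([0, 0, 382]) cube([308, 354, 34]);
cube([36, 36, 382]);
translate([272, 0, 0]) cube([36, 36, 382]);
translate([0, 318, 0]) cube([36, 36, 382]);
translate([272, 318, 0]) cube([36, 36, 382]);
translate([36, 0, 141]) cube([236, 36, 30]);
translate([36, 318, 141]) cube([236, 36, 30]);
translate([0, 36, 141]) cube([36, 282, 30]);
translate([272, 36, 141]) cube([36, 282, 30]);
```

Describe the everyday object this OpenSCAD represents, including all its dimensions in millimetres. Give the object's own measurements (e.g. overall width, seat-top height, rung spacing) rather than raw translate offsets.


A four-legged stool. The seat is a 308×354×34 mm slab whose top surface is at z = 416 mm; four square legs, each 36×36 mm in cross-section, run from the floor (z = 0) to the underside of the seat, each flush with a corner of the seat. Four stretchers, 36 mm wide and 30 mm tall, connect adjacent legs with their undersides at z = 141 mm, each running between the inner faces of the legs it joins and aligned with the legs' outer faces on the other axis.


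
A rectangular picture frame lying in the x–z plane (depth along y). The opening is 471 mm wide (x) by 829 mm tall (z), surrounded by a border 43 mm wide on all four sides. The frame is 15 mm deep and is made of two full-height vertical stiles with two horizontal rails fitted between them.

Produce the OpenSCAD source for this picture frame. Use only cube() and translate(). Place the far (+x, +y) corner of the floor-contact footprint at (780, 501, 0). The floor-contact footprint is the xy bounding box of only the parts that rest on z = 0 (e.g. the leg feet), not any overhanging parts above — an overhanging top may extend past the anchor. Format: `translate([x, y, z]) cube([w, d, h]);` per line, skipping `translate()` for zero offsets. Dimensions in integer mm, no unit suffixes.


translate([223, 486, 0]) cube([43, 15, 915]);
translate([737, 486, 0]) cube([43, 15, 915]);
translate([266, 486, 0]) cube([471, 15, 43]);
translate([266, 486, 872]) cube([471, 15, 43]);


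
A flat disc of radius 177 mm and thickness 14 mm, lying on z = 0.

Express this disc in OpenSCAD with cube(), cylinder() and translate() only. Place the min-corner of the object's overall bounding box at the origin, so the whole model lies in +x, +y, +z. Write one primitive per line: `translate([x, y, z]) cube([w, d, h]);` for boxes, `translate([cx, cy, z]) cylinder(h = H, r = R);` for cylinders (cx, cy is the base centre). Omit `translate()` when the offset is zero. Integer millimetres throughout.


translate([177, 177, 0]) cylinder(h = 14, r = 177);


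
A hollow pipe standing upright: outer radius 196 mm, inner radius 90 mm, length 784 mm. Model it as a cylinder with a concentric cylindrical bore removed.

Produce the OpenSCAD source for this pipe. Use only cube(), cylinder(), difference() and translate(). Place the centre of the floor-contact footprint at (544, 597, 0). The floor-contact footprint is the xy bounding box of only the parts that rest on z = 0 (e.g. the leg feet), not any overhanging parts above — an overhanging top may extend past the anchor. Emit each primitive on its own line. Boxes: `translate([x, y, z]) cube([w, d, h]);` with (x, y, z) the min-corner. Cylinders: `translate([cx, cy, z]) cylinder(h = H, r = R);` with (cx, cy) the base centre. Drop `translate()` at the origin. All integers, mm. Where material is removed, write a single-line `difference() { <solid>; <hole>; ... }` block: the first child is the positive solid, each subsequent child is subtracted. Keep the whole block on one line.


difference() { translate([544, 597, 0]) cylinder(h = 784, r = 196); translate([544, 597, 0]) cylinder(h = 784, r = 90); }


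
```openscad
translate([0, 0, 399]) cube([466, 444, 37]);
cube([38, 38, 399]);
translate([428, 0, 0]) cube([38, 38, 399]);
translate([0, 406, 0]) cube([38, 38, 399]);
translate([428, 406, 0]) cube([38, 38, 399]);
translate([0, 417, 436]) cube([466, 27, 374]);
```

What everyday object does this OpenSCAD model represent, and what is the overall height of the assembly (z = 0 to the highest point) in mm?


A chair. The overall height is 810 mm.

A slab on four corner posts with a tall panel at the back — a chair. The seat slab sits at z = 399 with thickness 37, and the 374 mm backrest starts at the seat top, so the overall height is 399 + 37 + 374 = 810 mm.


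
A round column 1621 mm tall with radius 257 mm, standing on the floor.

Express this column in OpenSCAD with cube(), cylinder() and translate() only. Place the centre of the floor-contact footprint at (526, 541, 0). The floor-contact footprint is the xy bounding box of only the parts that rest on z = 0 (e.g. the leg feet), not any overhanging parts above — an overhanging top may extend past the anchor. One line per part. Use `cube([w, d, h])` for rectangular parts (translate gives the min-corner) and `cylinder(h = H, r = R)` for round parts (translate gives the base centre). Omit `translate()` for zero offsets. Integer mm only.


translate([526, 541, 0]) cylinder(h = 1621, r = 257);


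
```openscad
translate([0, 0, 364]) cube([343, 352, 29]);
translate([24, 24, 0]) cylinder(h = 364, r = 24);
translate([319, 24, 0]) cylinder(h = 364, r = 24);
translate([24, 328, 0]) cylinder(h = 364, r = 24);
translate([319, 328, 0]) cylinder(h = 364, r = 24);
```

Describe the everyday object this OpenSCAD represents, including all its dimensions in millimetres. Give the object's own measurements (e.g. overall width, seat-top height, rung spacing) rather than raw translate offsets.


A simple wooden stool: a rectangular seat 343 mm (x) by 352 mm (y), 29 mm thick, top face at z = 393 mm, on four round legs, each 48 mm in diameter. The legs rest on z = 0, each leg's axis is inset half a diameter from the nearest pair of seat edges (so the leg's bounding box is flush with the corner).


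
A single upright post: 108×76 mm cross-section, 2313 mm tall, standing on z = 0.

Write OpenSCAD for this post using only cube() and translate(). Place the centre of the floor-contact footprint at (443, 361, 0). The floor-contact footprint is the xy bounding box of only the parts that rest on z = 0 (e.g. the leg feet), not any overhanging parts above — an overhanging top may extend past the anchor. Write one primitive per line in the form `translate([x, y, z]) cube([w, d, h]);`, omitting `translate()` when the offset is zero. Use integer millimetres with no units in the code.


translate([389, 323, 0]) cube([108, 76, 2313]);


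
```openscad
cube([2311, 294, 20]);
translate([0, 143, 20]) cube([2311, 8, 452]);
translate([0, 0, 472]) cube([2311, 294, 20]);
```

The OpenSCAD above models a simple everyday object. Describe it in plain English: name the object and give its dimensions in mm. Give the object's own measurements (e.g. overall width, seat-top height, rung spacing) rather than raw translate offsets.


An I-beam lying along x, 2311 mm long. Overall section height 492 mm. Two flanges 294 mm wide (y) and 20 mm thick, one on the floor and one at the top; a web 8 mm thick runs between them, centred on the flange width.


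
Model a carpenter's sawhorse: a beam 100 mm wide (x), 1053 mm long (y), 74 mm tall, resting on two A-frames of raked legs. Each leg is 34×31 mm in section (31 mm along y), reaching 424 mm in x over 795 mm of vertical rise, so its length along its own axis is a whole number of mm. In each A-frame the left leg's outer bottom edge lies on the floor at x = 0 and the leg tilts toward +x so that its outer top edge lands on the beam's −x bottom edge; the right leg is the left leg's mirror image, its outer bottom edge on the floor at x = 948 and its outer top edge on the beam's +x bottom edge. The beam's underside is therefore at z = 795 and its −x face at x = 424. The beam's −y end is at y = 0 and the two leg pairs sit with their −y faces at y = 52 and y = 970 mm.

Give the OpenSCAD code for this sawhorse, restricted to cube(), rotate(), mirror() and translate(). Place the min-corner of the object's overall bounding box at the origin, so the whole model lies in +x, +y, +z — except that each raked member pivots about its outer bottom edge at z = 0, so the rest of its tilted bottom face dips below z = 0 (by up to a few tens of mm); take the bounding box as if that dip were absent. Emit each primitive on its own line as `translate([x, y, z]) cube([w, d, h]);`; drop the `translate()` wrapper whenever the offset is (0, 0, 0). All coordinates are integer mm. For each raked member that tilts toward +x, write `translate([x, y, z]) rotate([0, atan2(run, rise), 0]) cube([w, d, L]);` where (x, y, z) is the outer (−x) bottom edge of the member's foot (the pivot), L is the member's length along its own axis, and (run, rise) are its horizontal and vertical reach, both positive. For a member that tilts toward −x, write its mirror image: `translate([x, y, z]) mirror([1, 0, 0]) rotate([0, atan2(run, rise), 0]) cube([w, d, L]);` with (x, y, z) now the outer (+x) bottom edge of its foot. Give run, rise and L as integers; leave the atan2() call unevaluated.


translate([424, 0, 795]) cube([100, 1053, 74]);
translate([0, 52, 0]) rotate([0, atan2(424, 795), 0]) cube([34, 31, 901]);
translate([948, 52, 0]) mirror([1, 0, 0]) rotate([0, atan2(424, 795), 0]) cube([34, 31, 901]);
translate([0, 970, 0]) rotate([0, atan2(424, 795), 0]) cube([34, 31, 901]);
translate([948, 970, 0]) mirror([1, 0, 0]) rotate([0, atan2(424, 795), 0]) cube([34, 31, 901]);


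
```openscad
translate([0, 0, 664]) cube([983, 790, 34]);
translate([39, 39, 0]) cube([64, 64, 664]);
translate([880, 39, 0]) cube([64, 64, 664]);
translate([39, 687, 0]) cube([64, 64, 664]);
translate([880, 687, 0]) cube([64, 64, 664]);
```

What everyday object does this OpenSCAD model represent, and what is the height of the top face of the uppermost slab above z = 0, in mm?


A table. The table height is 698 mm.

A 983×790×34 slab sits at z = 664 on four 64 mm square posts — a table. The top surface is at 664 + 34 = 698 mm.


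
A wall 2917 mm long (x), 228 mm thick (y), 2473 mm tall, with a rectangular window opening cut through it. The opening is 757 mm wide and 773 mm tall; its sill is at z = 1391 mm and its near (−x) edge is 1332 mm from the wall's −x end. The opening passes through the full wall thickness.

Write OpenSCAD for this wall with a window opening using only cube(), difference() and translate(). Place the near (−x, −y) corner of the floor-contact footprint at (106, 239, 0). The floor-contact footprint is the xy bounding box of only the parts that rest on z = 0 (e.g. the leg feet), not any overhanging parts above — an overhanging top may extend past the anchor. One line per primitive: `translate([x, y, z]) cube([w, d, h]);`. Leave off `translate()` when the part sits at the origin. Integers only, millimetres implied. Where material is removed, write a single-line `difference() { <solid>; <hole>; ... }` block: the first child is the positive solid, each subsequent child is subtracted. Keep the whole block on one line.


difference() { translate([106, 239, 0]) cube([2917, 228, 2473]); translate([1438, 239, 1391]) cube([757, 228, 773]); }


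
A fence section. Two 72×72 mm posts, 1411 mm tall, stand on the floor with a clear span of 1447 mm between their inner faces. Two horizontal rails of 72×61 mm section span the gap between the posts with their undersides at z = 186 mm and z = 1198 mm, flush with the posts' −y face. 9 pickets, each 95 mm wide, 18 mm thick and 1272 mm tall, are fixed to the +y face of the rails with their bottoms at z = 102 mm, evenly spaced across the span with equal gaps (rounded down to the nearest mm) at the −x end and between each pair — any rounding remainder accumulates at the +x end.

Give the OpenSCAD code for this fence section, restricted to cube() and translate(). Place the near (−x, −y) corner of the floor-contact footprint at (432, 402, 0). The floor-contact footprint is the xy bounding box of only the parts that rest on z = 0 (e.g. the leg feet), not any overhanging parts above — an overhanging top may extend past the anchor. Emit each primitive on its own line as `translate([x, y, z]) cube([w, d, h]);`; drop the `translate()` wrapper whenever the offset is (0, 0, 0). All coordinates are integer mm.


translate([432, 402, 0]) cube([72, 72, 1411]);
translate([1951, 402, 0]) cube([72, 72, 1411]);
translate([504, 402, 186]) cube([1447, 72, 61]);
translate([504, 402, 1198]) cube([1447, 72, 61]);
translate([563, 474, 102]) cube([95, 18, 1272]);
translate([717, 474, 102]) cube([95, 18, 1272]);
translate([871, 474, 102]) cube([95, 18, 1272]);
translate([1025, 474, 102]) cube([95, 18, 1272]);
translate([1179, 474, 102]) cube([95, 18, 1272]);
translate([1333, 474, 102]) cube([95, 18, 1272]);
translate([1487, 474, 102]) cube([95, 18, 1272]);
translate([1641, 474, 102]) cube([95, 18, 1272]);
translate([1795, 474, 102]) cube([95, 18, 1272]);


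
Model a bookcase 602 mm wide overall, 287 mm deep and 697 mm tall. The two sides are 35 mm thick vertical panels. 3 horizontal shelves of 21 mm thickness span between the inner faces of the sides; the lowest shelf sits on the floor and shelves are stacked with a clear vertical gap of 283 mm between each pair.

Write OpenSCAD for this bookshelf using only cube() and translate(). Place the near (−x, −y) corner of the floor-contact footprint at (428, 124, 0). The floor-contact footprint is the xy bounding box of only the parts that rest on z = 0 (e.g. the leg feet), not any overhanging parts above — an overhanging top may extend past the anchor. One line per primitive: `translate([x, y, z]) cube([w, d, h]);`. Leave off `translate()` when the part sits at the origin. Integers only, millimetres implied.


translate([428, 124, 0]) cube([35, 287, 697]);
translate([995, 124, 0]) cube([35, 287, 697]);
translate([463, 124, 0]) cube([532, 287, 21]);
translate([463, 124, 304]) cube([532, 287, 21]);
translate([463, 124, 608]) cube([532, 287, 21]);


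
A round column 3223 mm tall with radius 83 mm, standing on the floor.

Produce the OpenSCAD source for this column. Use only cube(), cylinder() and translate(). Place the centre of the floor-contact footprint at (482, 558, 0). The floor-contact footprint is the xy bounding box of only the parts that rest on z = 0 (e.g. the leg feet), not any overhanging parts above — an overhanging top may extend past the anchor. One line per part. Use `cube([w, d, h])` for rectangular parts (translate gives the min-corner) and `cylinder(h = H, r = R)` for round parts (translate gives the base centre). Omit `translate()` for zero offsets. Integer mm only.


translate([482, 558, 0]) cylinder(h = 3223, r = 83);


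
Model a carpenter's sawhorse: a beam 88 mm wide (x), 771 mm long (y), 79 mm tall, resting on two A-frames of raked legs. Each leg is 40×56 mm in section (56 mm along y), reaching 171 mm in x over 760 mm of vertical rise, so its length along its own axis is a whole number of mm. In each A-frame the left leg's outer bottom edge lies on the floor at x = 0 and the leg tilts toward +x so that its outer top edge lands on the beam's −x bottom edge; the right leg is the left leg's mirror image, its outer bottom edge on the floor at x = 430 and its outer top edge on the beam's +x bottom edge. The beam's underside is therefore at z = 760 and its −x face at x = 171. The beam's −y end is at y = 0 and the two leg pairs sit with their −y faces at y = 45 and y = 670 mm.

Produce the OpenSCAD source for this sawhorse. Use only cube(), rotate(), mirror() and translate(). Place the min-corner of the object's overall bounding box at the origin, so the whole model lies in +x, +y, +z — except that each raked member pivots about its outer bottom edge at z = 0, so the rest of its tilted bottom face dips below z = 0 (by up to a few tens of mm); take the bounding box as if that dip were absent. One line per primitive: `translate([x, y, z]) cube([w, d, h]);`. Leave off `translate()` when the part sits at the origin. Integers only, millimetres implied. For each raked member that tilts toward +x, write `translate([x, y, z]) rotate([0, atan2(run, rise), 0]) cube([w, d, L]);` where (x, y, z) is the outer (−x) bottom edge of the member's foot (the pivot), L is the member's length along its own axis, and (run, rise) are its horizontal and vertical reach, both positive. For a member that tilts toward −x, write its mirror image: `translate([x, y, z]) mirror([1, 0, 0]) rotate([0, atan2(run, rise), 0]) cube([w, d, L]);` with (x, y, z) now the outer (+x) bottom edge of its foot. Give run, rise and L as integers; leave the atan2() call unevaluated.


// leg length = √(171² + 760²) = 779
// right-leg outer foot x = 2·171 + 88 = 430
// beam min-corner = (171, 0, 760)
translate([171, 0, 760]) cube([88, 771, 79]);
translate([0, 45, 0]) rotate([0, atan2(171, 760), 0]) cube([40, 56, 779]);
translate([430, 45, 0]) mirror([1, 0, 0]) rotate([0, atan2(171, 760), 0]) cube([40, 56, 779]);
translate([0, 670, 0]) rotate([0, atan2(171, 760), 0]) cube([40, 56, 779]);
translate([430, 670, 0]) mirror([1, 0, 0]) rotate([0, atan2(171, 760), 0]) cube([40, 56, 779]);


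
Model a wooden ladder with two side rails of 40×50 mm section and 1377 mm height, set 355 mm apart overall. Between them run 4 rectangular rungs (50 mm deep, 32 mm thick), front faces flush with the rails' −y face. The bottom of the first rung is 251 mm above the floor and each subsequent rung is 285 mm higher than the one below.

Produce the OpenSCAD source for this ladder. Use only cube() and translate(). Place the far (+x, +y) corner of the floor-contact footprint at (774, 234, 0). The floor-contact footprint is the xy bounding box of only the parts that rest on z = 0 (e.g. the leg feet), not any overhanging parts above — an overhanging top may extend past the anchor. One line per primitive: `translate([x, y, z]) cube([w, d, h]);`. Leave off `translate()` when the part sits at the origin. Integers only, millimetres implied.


// rung span = 355 - 2*40 = 275
// rung[k] z = 251 + k*285
translate([419, 184, 0]) cube([40, 50, 1377]);
translate([734, 184, 0]) cube([40, 50, 1377]);
translate([459, 184, 251]) cube([275, 50, 32]);
translate([459, 184, 536]) cube([275, 50, 32]);
translate([459, 184, 821]) cube([275, 50, 32]);
translate([459, 184, 1106]) cube([275, 50, 32]);


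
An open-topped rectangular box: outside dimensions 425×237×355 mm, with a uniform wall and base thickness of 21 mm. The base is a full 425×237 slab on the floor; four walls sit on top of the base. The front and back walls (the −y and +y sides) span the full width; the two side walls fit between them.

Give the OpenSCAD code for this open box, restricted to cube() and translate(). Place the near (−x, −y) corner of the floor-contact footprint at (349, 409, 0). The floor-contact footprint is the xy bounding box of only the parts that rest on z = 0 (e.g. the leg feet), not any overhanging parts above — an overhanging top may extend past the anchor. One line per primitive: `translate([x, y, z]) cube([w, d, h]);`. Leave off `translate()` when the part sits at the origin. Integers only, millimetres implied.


translate([349, 409, 0]) cube([425, 237, 21]);
translate([349, 409, 21]) cube([425, 21, 334]);
translate([349, 625, 21]) cube([425, 21, 334]);
translate([349, 430, 21]) cube([21, 195, 334]);
translate([753, 430, 21]) cube([21, 195, 334]);
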